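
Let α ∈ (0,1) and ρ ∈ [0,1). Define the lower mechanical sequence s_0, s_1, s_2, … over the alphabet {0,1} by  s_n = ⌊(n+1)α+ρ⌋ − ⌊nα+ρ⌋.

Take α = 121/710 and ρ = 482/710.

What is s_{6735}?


0

(n+1)α + ρ = (6736·121 + 482) / 710 = 815538/710
nα + ρ     = (6735·121 + 482) / 710 = 815417/710
⌊815538/710⌋ = 1148,  ⌊815417/710⌋ = 1148
s_{6735} = 1148 − 1148 = 0


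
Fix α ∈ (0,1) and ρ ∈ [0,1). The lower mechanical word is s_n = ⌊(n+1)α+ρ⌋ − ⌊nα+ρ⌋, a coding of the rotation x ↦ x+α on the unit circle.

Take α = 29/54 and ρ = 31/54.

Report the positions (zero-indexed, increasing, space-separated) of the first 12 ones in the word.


0 2 4 6 8 10 11 13 15 17 19 21

n=0: ⌊60/54⌋−⌊31/54⌋ = 1−0 = 1  ← one
n=1: ⌊89/54⌋−⌊60/54⌋ = 1−1 = 0
n=2: ⌊118/54⌋−⌊89/54⌋ = 2−1 = 1  ← one
n=3: ⌊147/54⌋−⌊118/54⌋ = 2−2 = 0
n=4: ⌊176/54⌋−⌊147/54⌋ = 3−2 = 1  ← one
n=5: ⌊205/54⌋−⌊176/54⌋ = 3−3 = 0
n=6: ⌊234/54⌋−⌊205/54⌋ = 4−3 = 1  ← one
n=7: ⌊263/54⌋−⌊234/54⌋ = 4−4 = 0
n=8: ⌊292/54⌋−⌊263/54⌋ = 5−4 = 1  ← one
n=9: ⌊321/54⌋−⌊292/54⌋ = 5−5 = 0
n=10: ⌊350/54⌋−⌊321/54⌋ = 6−5 = 1  ← one
n=11: ⌊379/54⌋−⌊350/54⌋ = 7−6 = 1  ← one
n=12: ⌊408/54⌋−⌊379/54⌋ = 7−7 = 0
n=13: ⌊437/54⌋−⌊408/54⌋ = 8−7 = 1  ← one
n=14: ⌊466/54⌋−⌊437/54⌋ = 8−8 = 0
n=15: ⌊495/54⌋−⌊466/54⌋ = 9−8 = 1  ← one
n=16: ⌊524/54⌋−⌊495/54⌋ = 9−9 = 0
n=17: ⌊553/54⌋−⌊524/54⌋ = 10−9 = 1  ← one
n=18: ⌊582/54⌋−⌊553/54⌋ = 10−10 = 0
n=19: ⌊611/54⌋−⌊582/54⌋ = 11−10 = 1  ← one
n=20: ⌊640/54⌋−⌊611/54⌋ = 11−11 = 0
n=21: ⌊669/54⌋−⌊640/54⌋ = 12−11 = 1  ← one
positions of the first 12 ones: 0 2 4 6 8 10 11 13 15 17 19 21


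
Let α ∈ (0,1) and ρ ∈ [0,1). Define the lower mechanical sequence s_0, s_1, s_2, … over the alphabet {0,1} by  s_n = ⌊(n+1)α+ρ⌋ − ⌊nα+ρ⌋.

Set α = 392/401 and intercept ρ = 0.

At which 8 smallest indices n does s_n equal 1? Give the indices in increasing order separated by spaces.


1 2 3 4 5 6 7 8

n=0: ⌊392/401⌋−⌊0/401⌋ = 0−0 = 0
n=1: ⌊784/401⌋−⌊392/401⌋ = 1−0 = 1  ← one
n=2: ⌊1176/401⌋−⌊784/401⌋ = 2−1 = 1  ← one
n=3: ⌊1568/401⌋−⌊1176/401⌋ = 3−2 = 1  ← one
n=4: ⌊1960/401⌋−⌊1568/401⌋ = 4−3 = 1  ← one
n=5: ⌊2352/401⌋−⌊1960/401⌋ = 5−4 = 1  ← one
n=6: ⌊2744/401⌋−⌊2352/401⌋ = 6−5 = 1  ← one
n=7: ⌊3136/401⌋−⌊2744/401⌋ = 7−6 = 1  ← one
n=8: ⌊3528/401⌋−⌊3136/401⌋ = 8−7 = 1  ← one
positions of the first 8 ones: 1 2 3 4 5 6 7 8


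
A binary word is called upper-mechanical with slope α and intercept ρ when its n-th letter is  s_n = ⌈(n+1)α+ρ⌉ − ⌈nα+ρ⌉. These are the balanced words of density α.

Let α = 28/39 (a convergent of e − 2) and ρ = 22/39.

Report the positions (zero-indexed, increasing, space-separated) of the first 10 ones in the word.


0 2 3 4 6 7 8 10 11 13

n=0: ⌈50/39⌉−⌈22/39⌉ = 2−1 = 1  ← one
n=1: ⌈78/39⌉−⌈50/39⌉ = 2−2 = 0
n=2: ⌈106/39⌉−⌈78/39⌉ = 3−2 = 1  ← one
n=3: ⌈134/39⌉−⌈106/39⌉ = 4−3 = 1  ← one
n=4: ⌈162/39⌉−⌈134/39⌉ = 5−4 = 1  ← one
n=5: ⌈190/39⌉−⌈162/39⌉ = 5−5 = 0
n=6: ⌈218/39⌉−⌈190/39⌉ = 6−5 = 1  ← one
n=7: ⌈246/39⌉−⌈218/39⌉ = 7−6 = 1  ← one
n=8: ⌈274/39⌉−⌈246/39⌉ = 8−7 = 1  ← one
n=9: ⌈302/39⌉−⌈274/39⌉ = 8−8 = 0
n=10: ⌈330/39⌉−⌈302/39⌉ = 9−8 = 1  ← one
n=11: ⌈358/39⌉−⌈330/39⌉ = 10−9 = 1  ← one
n=12: ⌈386/39⌉−⌈358/39⌉ = 10−10 = 0
n=13: ⌈414/39⌉−⌈386/39⌉ = 11−10 = 1  ← one
positions of the first 10 ones: 0 2 3 4 6 7 8 10 11 13


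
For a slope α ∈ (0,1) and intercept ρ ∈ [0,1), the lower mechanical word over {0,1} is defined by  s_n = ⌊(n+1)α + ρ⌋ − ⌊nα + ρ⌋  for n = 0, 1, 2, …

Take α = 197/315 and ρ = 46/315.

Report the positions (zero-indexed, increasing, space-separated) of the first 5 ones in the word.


1 2 4 6 7

n=0: ⌊243/315⌋−⌊46/315⌋ = 0−0 = 0
n=1: ⌊440/315⌋−⌊243/315⌋ = 1−0 = 1  ← one
n=2: ⌊637/315⌋−⌊440/315⌋ = 2−1 = 1  ← one
n=3: ⌊834/315⌋−⌊637/315⌋ = 2−2 = 0
n=4: ⌊1031/315⌋−⌊834/315⌋ = 3−2 = 1  ← one
n=5: ⌊1228/315⌋−⌊1031/315⌋ = 3−3 = 0
n=6: ⌊1425/315⌋−⌊1228/315⌋ = 4−3 = 1  ← one
n=7: ⌊1622/315⌋−⌊1425/315⌋ = 5−4 = 1  ← one
positions of the first 5 ones: 1 2 4 6 7


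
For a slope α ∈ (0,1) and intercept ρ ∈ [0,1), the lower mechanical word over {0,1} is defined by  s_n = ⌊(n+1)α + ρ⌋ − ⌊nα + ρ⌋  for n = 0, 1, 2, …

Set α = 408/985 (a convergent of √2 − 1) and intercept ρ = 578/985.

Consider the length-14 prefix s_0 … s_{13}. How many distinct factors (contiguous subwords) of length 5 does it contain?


t_n = ⌊(n·408+578)/985⌋ for n = 0 … 14:
  n=0…9: ⌊578/985⌋=0 ⌊986/985⌋=1 ⌊1394/985⌋=1 ⌊1802/985⌋=1 ⌊2210/985⌋=2 ⌊2618/985⌋=2 ⌊3026/985⌋=3 ⌊3434/985⌋=3 ⌊3842/985⌋=3 ⌊4250/985⌋=4
  n=10…14: ⌊4658/985⌋=4 ⌊5066/985⌋=5 ⌊5474/985⌋=5 ⌊5882/985⌋=5 ⌊6290/985⌋=6
s_n = t_(n+1) − t_n for n = 0 … 13 gives
prefix = 10010100101001
slide a length-5 window over [0..4] … [9..13] (10 windows); first occurrence of each distinct factor:
  [  0..  4] 10010
  [  1..  5] 00101
  [  2..  6] 01010
  [  3..  7] 10100
  [  4..  8] 01001
  (the other 5 windows repeat one of these)
distinct factors: {00101, 01001, 01010, 10010, 10100}
count = 5  (Sturmian bound for length 5 is 6)

5


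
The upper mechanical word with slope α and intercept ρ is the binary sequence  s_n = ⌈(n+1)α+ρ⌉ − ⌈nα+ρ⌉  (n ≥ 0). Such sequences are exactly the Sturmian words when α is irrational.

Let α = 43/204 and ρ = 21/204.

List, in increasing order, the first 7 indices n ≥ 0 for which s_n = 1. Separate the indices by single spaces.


n=0: ⌈64/204⌉−⌈21/204⌉ = 1−1 = 0
n=1: ⌈107/204⌉−⌈64/204⌉ = 1−1 = 0
n=2: ⌈150/204⌉−⌈107/204⌉ = 1−1 = 0
n=3: ⌈193/204⌉−⌈150/204⌉ = 1−1 = 0
n=4: ⌈236/204⌉−⌈193/204⌉ = 2−1 = 1  ← one
n=5: ⌈279/204⌉−⌈236/204⌉ = 2−2 = 0
n=6: ⌈322/204⌉−⌈279/204⌉ = 2−2 = 0
n=7: ⌈365/204⌉−⌈322/204⌉ = 2−2 = 0
n=8: ⌈408/204⌉−⌈365/204⌉ = 2−2 = 0
n=9: ⌈451/204⌉−⌈408/204⌉ = 3−2 = 1  ← one
n=10: ⌈494/204⌉−⌈451/204⌉ = 3−3 = 0
n=11: ⌈537/204⌉−⌈494/204⌉ = 3−3 = 0
n=12: ⌈580/204⌉−⌈537/204⌉ = 3−3 = 0
n=13: ⌈623/204⌉−⌈580/204⌉ = 4−3 = 1  ← one
n=14: ⌈666/204⌉−⌈623/204⌉ = 4−4 = 0
n=15: ⌈709/204⌉−⌈666/204⌉ = 4−4 = 0
n=16: ⌈752/204⌉−⌈709/204⌉ = 4−4 = 0
n=17: ⌈795/204⌉−⌈752/204⌉ = 4−4 = 0
n=18: ⌈838/204⌉−⌈795/204⌉ = 5−4 = 1  ← one
n=19: ⌈881/204⌉−⌈838/204⌉ = 5−5 = 0
n=20: ⌈924/204⌉−⌈881/204⌉ = 5−5 = 0
n=21: ⌈967/204⌉−⌈924/204⌉ = 5−5 = 0
n=22: ⌈1010/204⌉−⌈967/204⌉ = 5−5 = 0
n=23: ⌈1053/204⌉−⌈1010/204⌉ = 6−5 = 1  ← one
n=24: ⌈1096/204⌉−⌈1053/204⌉ = 6−6 = 0
n=25: ⌈1139/204⌉−⌈1096/204⌉ = 6−6 = 0
n=26: ⌈1182/204⌉−⌈1139/204⌉ = 6−6 = 0
n=27: ⌈1225/204⌉−⌈1182/204⌉ = 7−6 = 1  ← one
n=28: ⌈1268/204⌉−⌈1225/204⌉ = 7−7 = 0
n=29: ⌈1311/204⌉−⌈1268/204⌉ = 7−7 = 0
n=30: ⌈1354/204⌉−⌈1311/204⌉ = 7−7 = 0
n=31: ⌈1397/204⌉−⌈1354/204⌉ = 7−7 = 0
n=32: ⌈1440/204⌉−⌈1397/204⌉ = 8−7 = 1  ← one
positions of the first 7 ones: 4 9 13 18 23 27 32

4 9 13 18 23 27 32


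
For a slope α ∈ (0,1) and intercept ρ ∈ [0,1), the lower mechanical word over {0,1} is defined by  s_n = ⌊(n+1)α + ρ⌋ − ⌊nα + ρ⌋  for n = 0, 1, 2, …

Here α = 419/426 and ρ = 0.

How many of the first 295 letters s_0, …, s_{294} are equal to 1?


290

#1s = Σ_{n=0}^{294} s_n = Σ_{n=0}^{294} (⌊(n+1)α+ρ⌋ − ⌊nα+ρ⌋)
the sum telescopes: every ⌊nα+ρ⌋ with 0 < n < 295 appears once with + and once with −, leaving ⌊295α+ρ⌋ − ⌊0·α+ρ⌋
295α + ρ = (295·419) / 426 = 123605/426
ρ = 0/426
⌊123605/426⌋ = 290,  ⌊0/426⌋ = 0
#1s = 290 − 0 = 290


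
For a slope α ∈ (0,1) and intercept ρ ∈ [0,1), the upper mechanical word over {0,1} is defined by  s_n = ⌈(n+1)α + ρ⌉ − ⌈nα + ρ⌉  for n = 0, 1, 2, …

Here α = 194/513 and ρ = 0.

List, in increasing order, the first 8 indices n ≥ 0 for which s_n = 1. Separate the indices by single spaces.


0 2 5 7 10 13 15 18

n=0: ⌈194/513⌉−⌈0/513⌉ = 1−0 = 1  ← one
n=1: ⌈388/513⌉−⌈194/513⌉ = 1−1 = 0
n=2: ⌈582/513⌉−⌈388/513⌉ = 2−1 = 1  ← one
n=3: ⌈776/513⌉−⌈582/513⌉ = 2−2 = 0
n=4: ⌈970/513⌉−⌈776/513⌉ = 2−2 = 0
n=5: ⌈1164/513⌉−⌈970/513⌉ = 3−2 = 1  ← one
n=6: ⌈1358/513⌉−⌈1164/513⌉ = 3−3 = 0
n=7: ⌈1552/513⌉−⌈1358/513⌉ = 4−3 = 1  ← one
n=8: ⌈1746/513⌉−⌈1552/513⌉ = 4−4 = 0
n=9: ⌈1940/513⌉−⌈1746/513⌉ = 4−4 = 0
n=10: ⌈2134/513⌉−⌈1940/513⌉ = 5−4 = 1  ← one
n=11: ⌈2328/513⌉−⌈2134/513⌉ = 5−5 = 0
n=12: ⌈2522/513⌉−⌈2328/513⌉ = 5−5 = 0
n=13: ⌈2716/513⌉−⌈2522/513⌉ = 6−5 = 1  ← one
n=14: ⌈2910/513⌉−⌈2716/513⌉ = 6−6 = 0
n=15: ⌈3104/513⌉−⌈2910/513⌉ = 7−6 = 1  ← one
n=16: ⌈3298/513⌉−⌈3104/513⌉ = 7−7 = 0
n=17: ⌈3492/513⌉−⌈3298/513⌉ = 7−7 = 0
n=18: ⌈3686/513⌉−⌈3492/513⌉ = 8−7 = 1  ← one
positions of the first 8 ones: 0 2 5 7 10 13 15 18


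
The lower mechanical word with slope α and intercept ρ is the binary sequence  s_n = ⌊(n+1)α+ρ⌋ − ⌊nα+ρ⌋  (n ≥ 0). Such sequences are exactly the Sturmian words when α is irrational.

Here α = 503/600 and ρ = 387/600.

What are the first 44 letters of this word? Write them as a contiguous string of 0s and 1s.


n=0: ⌊(1·503+387)/600⌋ − ⌊(0·503+387)/600⌋ = ⌊890/600⌋ − ⌊387/600⌋ = 1 − 0 = 1
n=1: ⌊(2·503+387)/600⌋ − ⌊(1·503+387)/600⌋ = ⌊1393/600⌋ − ⌊890/600⌋ = 2 − 1 = 1
n=2: ⌊(3·503+387)/600⌋ − ⌊(2·503+387)/600⌋ = ⌊1896/600⌋ − ⌊1393/600⌋ = 3 − 2 = 1
n=3: ⌊(4·503+387)/600⌋ − ⌊(3·503+387)/600⌋ = ⌊2399/600⌋ − ⌊1896/600⌋ = 3 − 3 = 0
n=4: ⌊(5·503+387)/600⌋ − ⌊(4·503+387)/600⌋ = ⌊2902/600⌋ − ⌊2399/600⌋ = 4 − 3 = 1
n=5: ⌊(6·503+387)/600⌋ − ⌊(5·503+387)/600⌋ = ⌊3405/600⌋ − ⌊2902/600⌋ = 5 − 4 = 1
n=6: ⌊(7·503+387)/600⌋ − ⌊(6·503+387)/600⌋ = ⌊3908/600⌋ − ⌊3405/600⌋ = 6 − 5 = 1
n=7: ⌊(8·503+387)/600⌋ − ⌊(7·503+387)/600⌋ = ⌊4411/600⌋ − ⌊3908/600⌋ = 7 − 6 = 1
n=8: ⌊(9·503+387)/600⌋ − ⌊(8·503+387)/600⌋ = ⌊4914/600⌋ − ⌊4411/600⌋ = 8 − 7 = 1
n=9: ⌊(10·503+387)/600⌋ − ⌊(9·503+387)/600⌋ = ⌊5417/600⌋ − ⌊4914/600⌋ = 9 − 8 = 1
n=10: ⌊(11·503+387)/600⌋ − ⌊(10·503+387)/600⌋ = ⌊5920/600⌋ − ⌊5417/600⌋ = 9 − 9 = 0
n=11: ⌊(12·503+387)/600⌋ − ⌊(11·503+387)/600⌋ = ⌊6423/600⌋ − ⌊5920/600⌋ = 10 − 9 = 1
n=12: ⌊(13·503+387)/600⌋ − ⌊(12·503+387)/600⌋ = ⌊6926/600⌋ − ⌊6423/600⌋ = 11 − 10 = 1
n=13: ⌊(14·503+387)/600⌋ − ⌊(13·503+387)/600⌋ = ⌊7429/600⌋ − ⌊6926/600⌋ = 12 − 11 = 1
n=14: ⌊(15·503+387)/600⌋ − ⌊(14·503+387)/600⌋ = ⌊7932/600⌋ − ⌊7429/600⌋ = 13 − 12 = 1
n=15: ⌊(16·503+387)/600⌋ − ⌊(15·503+387)/600⌋ = ⌊8435/600⌋ − ⌊7932/600⌋ = 14 − 13 = 1
n=16: ⌊(17·503+387)/600⌋ − ⌊(16·503+387)/600⌋ = ⌊8938/600⌋ − ⌊8435/600⌋ = 14 − 14 = 0
n=17: ⌊(18·503+387)/600⌋ − ⌊(17·503+387)/600⌋ = ⌊9441/600⌋ − ⌊8938/600⌋ = 15 − 14 = 1
n=18: ⌊(19·503+387)/600⌋ − ⌊(18·503+387)/600⌋ = ⌊9944/600⌋ − ⌊9441/600⌋ = 16 − 15 = 1
n=19: ⌊(20·503+387)/600⌋ − ⌊(19·503+387)/600⌋ = ⌊10447/600⌋ − ⌊9944/600⌋ = 17 − 16 = 1
n=20: ⌊(21·503+387)/600⌋ − ⌊(20·503+387)/600⌋ = ⌊10950/600⌋ − ⌊10447/600⌋ = 18 − 17 = 1
n=21: ⌊(22·503+387)/600⌋ − ⌊(21·503+387)/600⌋ = ⌊11453/600⌋ − ⌊10950/600⌋ = 19 − 18 = 1
n=22: ⌊(23·503+387)/600⌋ − ⌊(22·503+387)/600⌋ = ⌊11956/600⌋ − ⌊11453/600⌋ = 19 − 19 = 0
n=23: ⌊(24·503+387)/600⌋ − ⌊(23·503+387)/600⌋ = ⌊12459/600⌋ − ⌊11956/600⌋ = 20 − 19 = 1
n=24: ⌊(25·503+387)/600⌋ − ⌊(24·503+387)/600⌋ = ⌊12962/600⌋ − ⌊12459/600⌋ = 21 − 20 = 1
n=25: ⌊(26·503+387)/600⌋ − ⌊(25·503+387)/600⌋ = ⌊13465/600⌋ − ⌊12962/600⌋ = 22 − 21 = 1
n=26: ⌊(27·503+387)/600⌋ − ⌊(26·503+387)/600⌋ = ⌊13968/600⌋ − ⌊13465/600⌋ = 23 − 22 = 1
n=27: ⌊(28·503+387)/600⌋ − ⌊(27·503+387)/600⌋ = ⌊14471/600⌋ − ⌊13968/600⌋ = 24 − 23 = 1
n=28: ⌊(29·503+387)/600⌋ − ⌊(28·503+387)/600⌋ = ⌊14974/600⌋ − ⌊14471/600⌋ = 24 − 24 = 0
n=29: ⌊(30·503+387)/600⌋ − ⌊(29·503+387)/600⌋ = ⌊15477/600⌋ − ⌊14974/600⌋ = 25 − 24 = 1
n=30: ⌊(31·503+387)/600⌋ − ⌊(30·503+387)/600⌋ = ⌊15980/600⌋ − ⌊15477/600⌋ = 26 − 25 = 1
n=31: ⌊(32·503+387)/600⌋ − ⌊(31·503+387)/600⌋ = ⌊16483/600⌋ − ⌊15980/600⌋ = 27 − 26 = 1
n=32: ⌊(33·503+387)/600⌋ − ⌊(32·503+387)/600⌋ = ⌊16986/600⌋ − ⌊16483/600⌋ = 28 − 27 = 1
n=33: ⌊(34·503+387)/600⌋ − ⌊(33·503+387)/600⌋ = ⌊17489/600⌋ − ⌊16986/600⌋ = 29 − 28 = 1
n=34: ⌊(35·503+387)/600⌋ − ⌊(34·503+387)/600⌋ = ⌊17992/600⌋ − ⌊17489/600⌋ = 29 − 29 = 0
n=35: ⌊(36·503+387)/600⌋ − ⌊(35·503+387)/600⌋ = ⌊18495/600⌋ − ⌊17992/600⌋ = 30 − 29 = 1
n=36: ⌊(37·503+387)/600⌋ − ⌊(36·503+387)/600⌋ = ⌊18998/600⌋ − ⌊18495/600⌋ = 31 − 30 = 1
n=37: ⌊(38·503+387)/600⌋ − ⌊(37·503+387)/600⌋ = ⌊19501/600⌋ − ⌊18998/600⌋ = 32 − 31 = 1
n=38: ⌊(39·503+387)/600⌋ − ⌊(38·503+387)/600⌋ = ⌊20004/600⌋ − ⌊19501/600⌋ = 33 − 32 = 1
n=39: ⌊(40·503+387)/600⌋ − ⌊(39·503+387)/600⌋ = ⌊20507/600⌋ − ⌊20004/600⌋ = 34 − 33 = 1
n=40: ⌊(41·503+387)/600⌋ − ⌊(40·503+387)/600⌋ = ⌊21010/600⌋ − ⌊20507/600⌋ = 35 − 34 = 1
n=41: ⌊(42·503+387)/600⌋ − ⌊(41·503+387)/600⌋ = ⌊21513/600⌋ − ⌊21010/600⌋ = 35 − 35 = 0
n=42: ⌊(43·503+387)/600⌋ − ⌊(42·503+387)/600⌋ = ⌊22016/600⌋ − ⌊21513/600⌋ = 36 − 35 = 1
n=43: ⌊(44·503+387)/600⌋ − ⌊(43·503+387)/600⌋ = ⌊22519/600⌋ − ⌊22016/600⌋ = 37 − 36 = 1

11101111110111110111110111110111110111111011


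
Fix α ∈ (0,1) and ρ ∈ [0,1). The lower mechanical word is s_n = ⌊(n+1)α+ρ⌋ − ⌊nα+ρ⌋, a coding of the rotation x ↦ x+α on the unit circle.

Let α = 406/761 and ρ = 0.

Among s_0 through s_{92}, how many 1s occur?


49

#1s = Σ_{n=0}^{92} s_n = Σ_{n=0}^{92} (⌊(n+1)α+ρ⌋ − ⌊nα+ρ⌋)
the sum telescopes: every ⌊nα+ρ⌋ with 0 < n < 93 appears once with + and once with −, leaving ⌊93α+ρ⌋ − ⌊0·α+ρ⌋
93α + ρ = (93·406) / 761 = 37758/761
ρ = 0/761
⌊37758/761⌋ = 49,  ⌊0/761⌋ = 0
#1s = 49 − 0 = 49


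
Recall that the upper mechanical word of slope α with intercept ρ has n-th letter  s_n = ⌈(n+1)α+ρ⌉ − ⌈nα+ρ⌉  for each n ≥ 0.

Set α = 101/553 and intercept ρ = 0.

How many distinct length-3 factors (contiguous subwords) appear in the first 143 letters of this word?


t_n = ⌈(n·101)/553⌉ for n = 0 … 143:
  n=0…9: ⌈0/553⌉=0 ⌈101/553⌉=1 ⌈202/553⌉=1 ⌈303/553⌉=1 ⌈404/553⌉=1 ⌈505/553⌉=1 ⌈606/553⌉=2 ⌈707/553⌉=2 ⌈808/553⌉=2 ⌈909/553⌉=2
  n=10…19: ⌈1010/553⌉=2 ⌈1111/553⌉=3 ⌈1212/553⌉=3 ⌈1313/553⌉=3 ⌈1414/553⌉=3 ⌈1515/553⌉=3 ⌈1616/553⌉=3 ⌈1717/553⌉=4 ⌈1818/553⌉=4 ⌈1919/553⌉=4
  n=20…29: ⌈2020/553⌉=4 ⌈2121/553⌉=4 ⌈2222/553⌉=5 ⌈2323/553⌉=5 ⌈2424/553⌉=5 ⌈2525/553⌉=5 ⌈2626/553⌉=5 ⌈2727/553⌉=5 ⌈2828/553⌉=6 ⌈2929/553⌉=6
  n=30…39: ⌈3030/553⌉=6 ⌈3131/553⌉=6 ⌈3232/553⌉=6 ⌈3333/553⌉=7 ⌈3434/553⌉=7 ⌈3535/553⌉=7 ⌈3636/553⌉=7 ⌈3737/553⌉=7 ⌈3838/553⌉=7 ⌈3939/553⌉=8
  n=40…49: ⌈4040/553⌉=8 ⌈4141/553⌉=8 ⌈4242/553⌉=8 ⌈4343/553⌉=8 ⌈4444/553⌉=9 ⌈4545/553⌉=9 ⌈4646/553⌉=9 ⌈4747/553⌉=9 ⌈4848/553⌉=9 ⌈4949/553⌉=9
  n=50…59: ⌈5050/553⌉=10 ⌈5151/553⌉=10 ⌈5252/553⌉=10 ⌈5353/553⌉=10 ⌈5454/553⌉=10 ⌈5555/553⌉=11 ⌈5656/553⌉=11 ⌈5757/553⌉=11 ⌈5858/553⌉=11 ⌈5959/553⌉=11
  n=60…69: ⌈6060/553⌉=11 ⌈6161/553⌉=12 ⌈6262/553⌉=12 ⌈6363/553⌉=12 ⌈6464/553⌉=12 ⌈6565/553⌉=12 ⌈6666/553⌉=13 ⌈6767/553⌉=13 ⌈6868/553⌉=13 ⌈6969/553⌉=13
  n=70…79: ⌈7070/553⌉=13 ⌈7171/553⌉=13 ⌈7272/553⌉=14 ⌈7373/553⌉=14 ⌈7474/553⌉=14 ⌈7575/553⌉=14 ⌈7676/553⌉=14 ⌈7777/553⌉=15 ⌈7878/553⌉=15 ⌈7979/553⌉=15
  n=80…89: ⌈8080/553⌉=15 ⌈8181/553⌉=15 ⌈8282/553⌉=15 ⌈8383/553⌉=16 ⌈8484/553⌉=16 ⌈8585/553⌉=16 ⌈8686/553⌉=16 ⌈8787/553⌉=16 ⌈8888/553⌉=17 ⌈8989/553⌉=17
  n=90…99: ⌈9090/553⌉=17 ⌈9191/553⌉=17 ⌈9292/553⌉=17 ⌈9393/553⌉=17 ⌈9494/553⌉=18 ⌈9595/553⌉=18 ⌈9696/553⌉=18 ⌈9797/553⌉=18 ⌈9898/553⌉=18 ⌈9999/553⌉=19
  n=100…109: ⌈10100/553⌉=19 ⌈10201/553⌉=19 ⌈10302/553⌉=19 ⌈10403/553⌉=19 ⌈10504/553⌉=19 ⌈10605/553⌉=20 ⌈10706/553⌉=20 ⌈10807/553⌉=20 ⌈10908/553⌉=20 ⌈11009/553⌉=20
  n=110…119: ⌈11110/553⌉=21 ⌈11211/553⌉=21 ⌈11312/553⌉=21 ⌈11413/553⌉=21 ⌈11514/553⌉=21 ⌈11615/553⌉=22 ⌈11716/553⌉=22 ⌈11817/553⌉=22 ⌈11918/553⌉=22 ⌈12019/553⌉=22
  n=120…129: ⌈12120/553⌉=22 ⌈12221/553⌉=23 ⌈12322/553⌉=23 ⌈12423/553⌉=23 ⌈12524/553⌉=23 ⌈12625/553⌉=23 ⌈12726/553⌉=24 ⌈12827/553⌉=24 ⌈12928/553⌉=24 ⌈13029/553⌉=24
  n=130…139: ⌈13130/553⌉=24 ⌈13231/553⌉=24 ⌈13332/553⌉=25 ⌈13433/553⌉=25 ⌈13534/553⌉=25 ⌈13635/553⌉=25 ⌈13736/553⌉=25 ⌈13837/553⌉=26 ⌈13938/553⌉=26 ⌈14039/553⌉=26
  n=140…143: ⌈14140/553⌉=26 ⌈14241/553⌉=26 ⌈14342/553⌉=26 ⌈14443/553⌉=27
s_n = t_(n+1) − t_n for n = 0 … 142 gives
prefix = 10000100001000001000010000010000100000100001000001000010000010000100000100001000001000010000010000100000100001000010000010000100000100001000001
slide a length-3 window over [0..2] … [140..142] (141 windows); first occurrence of each distinct factor:
  [  0..  2] 100
  [  1..  3] 000
  [  3..  5] 001
  [  4..  6] 010
  (the other 137 windows repeat one of these)
distinct factors: {000, 001, 010, 100}
count = 4  (Sturmian bound for length 3 is 4)

4


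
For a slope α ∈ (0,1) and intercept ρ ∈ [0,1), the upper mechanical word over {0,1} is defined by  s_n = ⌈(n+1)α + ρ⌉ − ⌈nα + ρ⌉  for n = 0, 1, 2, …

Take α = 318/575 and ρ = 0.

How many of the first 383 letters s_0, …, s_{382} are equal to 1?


212

#1s = Σ_{n=0}^{382} s_n = Σ_{n=0}^{382} (⌈(n+1)α+ρ⌉ − ⌈nα+ρ⌉)
the sum telescopes: every ⌈nα+ρ⌉ with 0 < n < 383 appears once with + and once with −, leaving ⌈383α+ρ⌉ − ⌈0·α+ρ⌉
383α + ρ = (383·318) / 575 = 121794/575
ρ = 0/575
⌈121794/575⌉ = 212,  ⌈0/575⌉ = 0
#1s = 212 − 0 = 212


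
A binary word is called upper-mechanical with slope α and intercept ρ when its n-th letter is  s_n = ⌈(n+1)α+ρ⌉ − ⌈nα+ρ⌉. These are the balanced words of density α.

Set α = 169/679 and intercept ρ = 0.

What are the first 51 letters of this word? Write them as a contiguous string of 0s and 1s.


n=0: ⌈(1·169)/679⌉ − ⌈(0·169)/679⌉ = ⌈169/679⌉ − ⌈0/679⌉ = 1 − 0 = 1
n=1: ⌈(2·169)/679⌉ − ⌈(1·169)/679⌉ = ⌈338/679⌉ − ⌈169/679⌉ = 1 − 1 = 0
n=2: ⌈(3·169)/679⌉ − ⌈(2·169)/679⌉ = ⌈507/679⌉ − ⌈338/679⌉ = 1 − 1 = 0
n=3: ⌈(4·169)/679⌉ − ⌈(3·169)/679⌉ = ⌈676/679⌉ − ⌈507/679⌉ = 1 − 1 = 0
n=4: ⌈(5·169)/679⌉ − ⌈(4·169)/679⌉ = ⌈845/679⌉ − ⌈676/679⌉ = 2 − 1 = 1
n=5: ⌈(6·169)/679⌉ − ⌈(5·169)/679⌉ = ⌈1014/679⌉ − ⌈845/679⌉ = 2 − 2 = 0
n=6: ⌈(7·169)/679⌉ − ⌈(6·169)/679⌉ = ⌈1183/679⌉ − ⌈1014/679⌉ = 2 − 2 = 0
n=7: ⌈(8·169)/679⌉ − ⌈(7·169)/679⌉ = ⌈1352/679⌉ − ⌈1183/679⌉ = 2 − 2 = 0
n=8: ⌈(9·169)/679⌉ − ⌈(8·169)/679⌉ = ⌈1521/679⌉ − ⌈1352/679⌉ = 3 − 2 = 1
n=9: ⌈(10·169)/679⌉ − ⌈(9·169)/679⌉ = ⌈1690/679⌉ − ⌈1521/679⌉ = 3 − 3 = 0
n=10: ⌈(11·169)/679⌉ − ⌈(10·169)/679⌉ = ⌈1859/679⌉ − ⌈1690/679⌉ = 3 − 3 = 0
n=11: ⌈(12·169)/679⌉ − ⌈(11·169)/679⌉ = ⌈2028/679⌉ − ⌈1859/679⌉ = 3 − 3 = 0
n=12: ⌈(13·169)/679⌉ − ⌈(12·169)/679⌉ = ⌈2197/679⌉ − ⌈2028/679⌉ = 4 − 3 = 1
n=13: ⌈(14·169)/679⌉ − ⌈(13·169)/679⌉ = ⌈2366/679⌉ − ⌈2197/679⌉ = 4 − 4 = 0
n=14: ⌈(15·169)/679⌉ − ⌈(14·169)/679⌉ = ⌈2535/679⌉ − ⌈2366/679⌉ = 4 − 4 = 0
n=15: ⌈(16·169)/679⌉ − ⌈(15·169)/679⌉ = ⌈2704/679⌉ − ⌈2535/679⌉ = 4 − 4 = 0
n=16: ⌈(17·169)/679⌉ − ⌈(16·169)/679⌉ = ⌈2873/679⌉ − ⌈2704/679⌉ = 5 − 4 = 1
n=17: ⌈(18·169)/679⌉ − ⌈(17·169)/679⌉ = ⌈3042/679⌉ − ⌈2873/679⌉ = 5 − 5 = 0
n=18: ⌈(19·169)/679⌉ − ⌈(18·169)/679⌉ = ⌈3211/679⌉ − ⌈3042/679⌉ = 5 − 5 = 0
n=19: ⌈(20·169)/679⌉ − ⌈(19·169)/679⌉ = ⌈3380/679⌉ − ⌈3211/679⌉ = 5 − 5 = 0
n=20: ⌈(21·169)/679⌉ − ⌈(20·169)/679⌉ = ⌈3549/679⌉ − ⌈3380/679⌉ = 6 − 5 = 1
n=21: ⌈(22·169)/679⌉ − ⌈(21·169)/679⌉ = ⌈3718/679⌉ − ⌈3549/679⌉ = 6 − 6 = 0
n=22: ⌈(23·169)/679⌉ − ⌈(22·169)/679⌉ = ⌈3887/679⌉ − ⌈3718/679⌉ = 6 − 6 = 0
n=23: ⌈(24·169)/679⌉ − ⌈(23·169)/679⌉ = ⌈4056/679⌉ − ⌈3887/679⌉ = 6 − 6 = 0
n=24: ⌈(25·169)/679⌉ − ⌈(24·169)/679⌉ = ⌈4225/679⌉ − ⌈4056/679⌉ = 7 − 6 = 1
n=25: ⌈(26·169)/679⌉ − ⌈(25·169)/679⌉ = ⌈4394/679⌉ − ⌈4225/679⌉ = 7 − 7 = 0
n=26: ⌈(27·169)/679⌉ − ⌈(26·169)/679⌉ = ⌈4563/679⌉ − ⌈4394/679⌉ = 7 − 7 = 0
n=27: ⌈(28·169)/679⌉ − ⌈(27·169)/679⌉ = ⌈4732/679⌉ − ⌈4563/679⌉ = 7 − 7 = 0
n=28: ⌈(29·169)/679⌉ − ⌈(28·169)/679⌉ = ⌈4901/679⌉ − ⌈4732/679⌉ = 8 − 7 = 1
n=29: ⌈(30·169)/679⌉ − ⌈(29·169)/679⌉ = ⌈5070/679⌉ − ⌈4901/679⌉ = 8 − 8 = 0
n=30: ⌈(31·169)/679⌉ − ⌈(30·169)/679⌉ = ⌈5239/679⌉ − ⌈5070/679⌉ = 8 − 8 = 0
n=31: ⌈(32·169)/679⌉ − ⌈(31·169)/679⌉ = ⌈5408/679⌉ − ⌈5239/679⌉ = 8 − 8 = 0
n=32: ⌈(33·169)/679⌉ − ⌈(32·169)/679⌉ = ⌈5577/679⌉ − ⌈5408/679⌉ = 9 − 8 = 1
n=33: ⌈(34·169)/679⌉ − ⌈(33·169)/679⌉ = ⌈5746/679⌉ − ⌈5577/679⌉ = 9 − 9 = 0
n=34: ⌈(35·169)/679⌉ − ⌈(34·169)/679⌉ = ⌈5915/679⌉ − ⌈5746/679⌉ = 9 − 9 = 0
n=35: ⌈(36·169)/679⌉ − ⌈(35·169)/679⌉ = ⌈6084/679⌉ − ⌈5915/679⌉ = 9 − 9 = 0
n=36: ⌈(37·169)/679⌉ − ⌈(36·169)/679⌉ = ⌈6253/679⌉ − ⌈6084/679⌉ = 10 − 9 = 1
n=37: ⌈(38·169)/679⌉ − ⌈(37·169)/679⌉ = ⌈6422/679⌉ − ⌈6253/679⌉ = 10 − 10 = 0
n=38: ⌈(39·169)/679⌉ − ⌈(38·169)/679⌉ = ⌈6591/679⌉ − ⌈6422/679⌉ = 10 − 10 = 0
n=39: ⌈(40·169)/679⌉ − ⌈(39·169)/679⌉ = ⌈6760/679⌉ − ⌈6591/679⌉ = 10 − 10 = 0
n=40: ⌈(41·169)/679⌉ − ⌈(40·169)/679⌉ = ⌈6929/679⌉ − ⌈6760/679⌉ = 11 − 10 = 1
n=41: ⌈(42·169)/679⌉ − ⌈(41·169)/679⌉ = ⌈7098/679⌉ − ⌈6929/679⌉ = 11 − 11 = 0
n=42: ⌈(43·169)/679⌉ − ⌈(42·169)/679⌉ = ⌈7267/679⌉ − ⌈7098/679⌉ = 11 − 11 = 0
n=43: ⌈(44·169)/679⌉ − ⌈(43·169)/679⌉ = ⌈7436/679⌉ − ⌈7267/679⌉ = 11 − 11 = 0
n=44: ⌈(45·169)/679⌉ − ⌈(44·169)/679⌉ = ⌈7605/679⌉ − ⌈7436/679⌉ = 12 − 11 = 1
n=45: ⌈(46·169)/679⌉ − ⌈(45·169)/679⌉ = ⌈7774/679⌉ − ⌈7605/679⌉ = 12 − 12 = 0
n=46: ⌈(47·169)/679⌉ − ⌈(46·169)/679⌉ = ⌈7943/679⌉ − ⌈7774/679⌉ = 12 − 12 = 0
n=47: ⌈(48·169)/679⌉ − ⌈(47·169)/679⌉ = ⌈8112/679⌉ − ⌈7943/679⌉ = 12 − 12 = 0
n=48: ⌈(49·169)/679⌉ − ⌈(48·169)/679⌉ = ⌈8281/679⌉ − ⌈8112/679⌉ = 13 − 12 = 1
n=49: ⌈(50·169)/679⌉ − ⌈(49·169)/679⌉ = ⌈8450/679⌉ − ⌈8281/679⌉ = 13 − 13 = 0
n=50: ⌈(51·169)/679⌉ − ⌈(50·169)/679⌉ = ⌈8619/679⌉ − ⌈8450/679⌉ = 13 − 13 = 0

100010001000100010001000100010001000100010001000100


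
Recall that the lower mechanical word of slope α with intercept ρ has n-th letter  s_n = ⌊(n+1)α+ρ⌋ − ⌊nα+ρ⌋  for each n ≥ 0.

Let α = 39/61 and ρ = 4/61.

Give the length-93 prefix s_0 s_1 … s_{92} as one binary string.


n=0: ⌊(1·39+4)/61⌋ − ⌊(0·39+4)/61⌋ = ⌊43/61⌋ − ⌊4/61⌋ = 0 − 0 = 0
n=1: ⌊(2·39+4)/61⌋ − ⌊(1·39+4)/61⌋ = ⌊82/61⌋ − ⌊43/61⌋ = 1 − 0 = 1
n=2: ⌊(3·39+4)/61⌋ − ⌊(2·39+4)/61⌋ = ⌊121/61⌋ − ⌊82/61⌋ = 1 − 1 = 0
n=3: ⌊(4·39+4)/61⌋ − ⌊(3·39+4)/61⌋ = ⌊160/61⌋ − ⌊121/61⌋ = 2 − 1 = 1
n=4: ⌊(5·39+4)/61⌋ − ⌊(4·39+4)/61⌋ = ⌊199/61⌋ − ⌊160/61⌋ = 3 − 2 = 1
n=5: ⌊(6·39+4)/61⌋ − ⌊(5·39+4)/61⌋ = ⌊238/61⌋ − ⌊199/61⌋ = 3 − 3 = 0
n=6: ⌊(7·39+4)/61⌋ − ⌊(6·39+4)/61⌋ = ⌊277/61⌋ − ⌊238/61⌋ = 4 − 3 = 1
n=7: ⌊(8·39+4)/61⌋ − ⌊(7·39+4)/61⌋ = ⌊316/61⌋ − ⌊277/61⌋ = 5 − 4 = 1
n=8: ⌊(9·39+4)/61⌋ − ⌊(8·39+4)/61⌋ = ⌊355/61⌋ − ⌊316/61⌋ = 5 − 5 = 0
n=9: ⌊(10·39+4)/61⌋ − ⌊(9·39+4)/61⌋ = ⌊394/61⌋ − ⌊355/61⌋ = 6 − 5 = 1
n=10: ⌊(11·39+4)/61⌋ − ⌊(10·39+4)/61⌋ = ⌊433/61⌋ − ⌊394/61⌋ = 7 − 6 = 1
n=11: ⌊(12·39+4)/61⌋ − ⌊(11·39+4)/61⌋ = ⌊472/61⌋ − ⌊433/61⌋ = 7 − 7 = 0
n=12: ⌊(13·39+4)/61⌋ − ⌊(12·39+4)/61⌋ = ⌊511/61⌋ − ⌊472/61⌋ = 8 − 7 = 1
n=13: ⌊(14·39+4)/61⌋ − ⌊(13·39+4)/61⌋ = ⌊550/61⌋ − ⌊511/61⌋ = 9 − 8 = 1
n=14: ⌊(15·39+4)/61⌋ − ⌊(14·39+4)/61⌋ = ⌊589/61⌋ − ⌊550/61⌋ = 9 − 9 = 0
n=15: ⌊(16·39+4)/61⌋ − ⌊(15·39+4)/61⌋ = ⌊628/61⌋ − ⌊589/61⌋ = 10 − 9 = 1
n=16: ⌊(17·39+4)/61⌋ − ⌊(16·39+4)/61⌋ = ⌊667/61⌋ − ⌊628/61⌋ = 10 − 10 = 0
n=17: ⌊(18·39+4)/61⌋ − ⌊(17·39+4)/61⌋ = ⌊706/61⌋ − ⌊667/61⌋ = 11 − 10 = 1
n=18: ⌊(19·39+4)/61⌋ − ⌊(18·39+4)/61⌋ = ⌊745/61⌋ − ⌊706/61⌋ = 12 − 11 = 1
n=19: ⌊(20·39+4)/61⌋ − ⌊(19·39+4)/61⌋ = ⌊784/61⌋ − ⌊745/61⌋ = 12 − 12 = 0
n=20: ⌊(21·39+4)/61⌋ − ⌊(20·39+4)/61⌋ = ⌊823/61⌋ − ⌊784/61⌋ = 13 − 12 = 1
n=21: ⌊(22·39+4)/61⌋ − ⌊(21·39+4)/61⌋ = ⌊862/61⌋ − ⌊823/61⌋ = 14 − 13 = 1
n=22: ⌊(23·39+4)/61⌋ − ⌊(22·39+4)/61⌋ = ⌊901/61⌋ − ⌊862/61⌋ = 14 − 14 = 0
n=23: ⌊(24·39+4)/61⌋ − ⌊(23·39+4)/61⌋ = ⌊940/61⌋ − ⌊901/61⌋ = 15 − 14 = 1
n=24: ⌊(25·39+4)/61⌋ − ⌊(24·39+4)/61⌋ = ⌊979/61⌋ − ⌊940/61⌋ = 16 − 15 = 1
n=25: ⌊(26·39+4)/61⌋ − ⌊(25·39+4)/61⌋ = ⌊1018/61⌋ − ⌊979/61⌋ = 16 − 16 = 0
n=26: ⌊(27·39+4)/61⌋ − ⌊(26·39+4)/61⌋ = ⌊1057/61⌋ − ⌊1018/61⌋ = 17 − 16 = 1
n=27: ⌊(28·39+4)/61⌋ − ⌊(27·39+4)/61⌋ = ⌊1096/61⌋ − ⌊1057/61⌋ = 17 − 17 = 0
n=28: ⌊(29·39+4)/61⌋ − ⌊(28·39+4)/61⌋ = ⌊1135/61⌋ − ⌊1096/61⌋ = 18 − 17 = 1
n=29: ⌊(30·39+4)/61⌋ − ⌊(29·39+4)/61⌋ = ⌊1174/61⌋ − ⌊1135/61⌋ = 19 − 18 = 1
n=30: ⌊(31·39+4)/61⌋ − ⌊(30·39+4)/61⌋ = ⌊1213/61⌋ − ⌊1174/61⌋ = 19 − 19 = 0
n=31: ⌊(32·39+4)/61⌋ − ⌊(31·39+4)/61⌋ = ⌊1252/61⌋ − ⌊1213/61⌋ = 20 − 19 = 1
n=32: ⌊(33·39+4)/61⌋ − ⌊(32·39+4)/61⌋ = ⌊1291/61⌋ − ⌊1252/61⌋ = 21 − 20 = 1
n=33: ⌊(34·39+4)/61⌋ − ⌊(33·39+4)/61⌋ = ⌊1330/61⌋ − ⌊1291/61⌋ = 21 − 21 = 0
n=34: ⌊(35·39+4)/61⌋ − ⌊(34·39+4)/61⌋ = ⌊1369/61⌋ − ⌊1330/61⌋ = 22 − 21 = 1
n=35: ⌊(36·39+4)/61⌋ − ⌊(35·39+4)/61⌋ = ⌊1408/61⌋ − ⌊1369/61⌋ = 23 − 22 = 1
n=36: ⌊(37·39+4)/61⌋ − ⌊(36·39+4)/61⌋ = ⌊1447/61⌋ − ⌊1408/61⌋ = 23 − 23 = 0
n=37: ⌊(38·39+4)/61⌋ − ⌊(37·39+4)/61⌋ = ⌊1486/61⌋ − ⌊1447/61⌋ = 24 − 23 = 1
n=38: ⌊(39·39+4)/61⌋ − ⌊(38·39+4)/61⌋ = ⌊1525/61⌋ − ⌊1486/61⌋ = 25 − 24 = 1
n=39: ⌊(40·39+4)/61⌋ − ⌊(39·39+4)/61⌋ = ⌊1564/61⌋ − ⌊1525/61⌋ = 25 − 25 = 0
n=40: ⌊(41·39+4)/61⌋ − ⌊(40·39+4)/61⌋ = ⌊1603/61⌋ − ⌊1564/61⌋ = 26 − 25 = 1
n=41: ⌊(42·39+4)/61⌋ − ⌊(41·39+4)/61⌋ = ⌊1642/61⌋ − ⌊1603/61⌋ = 26 − 26 = 0
n=42: ⌊(43·39+4)/61⌋ − ⌊(42·39+4)/61⌋ = ⌊1681/61⌋ − ⌊1642/61⌋ = 27 − 26 = 1
n=43: ⌊(44·39+4)/61⌋ − ⌊(43·39+4)/61⌋ = ⌊1720/61⌋ − ⌊1681/61⌋ = 28 − 27 = 1
n=44: ⌊(45·39+4)/61⌋ − ⌊(44·39+4)/61⌋ = ⌊1759/61⌋ − ⌊1720/61⌋ = 28 − 28 = 0
n=45: ⌊(46·39+4)/61⌋ − ⌊(45·39+4)/61⌋ = ⌊1798/61⌋ − ⌊1759/61⌋ = 29 − 28 = 1
n=46: ⌊(47·39+4)/61⌋ − ⌊(46·39+4)/61⌋ = ⌊1837/61⌋ − ⌊1798/61⌋ = 30 − 29 = 1
n=47: ⌊(48·39+4)/61⌋ − ⌊(47·39+4)/61⌋ = ⌊1876/61⌋ − ⌊1837/61⌋ = 30 − 30 = 0
n=48: ⌊(49·39+4)/61⌋ − ⌊(48·39+4)/61⌋ = ⌊1915/61⌋ − ⌊1876/61⌋ = 31 − 30 = 1
n=49: ⌊(50·39+4)/61⌋ − ⌊(49·39+4)/61⌋ = ⌊1954/61⌋ − ⌊1915/61⌋ = 32 − 31 = 1
n=50: ⌊(51·39+4)/61⌋ − ⌊(50·39+4)/61⌋ = ⌊1993/61⌋ − ⌊1954/61⌋ = 32 − 32 = 0
n=51: ⌊(52·39+4)/61⌋ − ⌊(51·39+4)/61⌋ = ⌊2032/61⌋ − ⌊1993/61⌋ = 33 − 32 = 1
n=52: ⌊(53·39+4)/61⌋ − ⌊(52·39+4)/61⌋ = ⌊2071/61⌋ − ⌊2032/61⌋ = 33 − 33 = 0
n=53: ⌊(54·39+4)/61⌋ − ⌊(53·39+4)/61⌋ = ⌊2110/61⌋ − ⌊2071/61⌋ = 34 − 33 = 1
n=54: ⌊(55·39+4)/61⌋ − ⌊(54·39+4)/61⌋ = ⌊2149/61⌋ − ⌊2110/61⌋ = 35 − 34 = 1
n=55: ⌊(56·39+4)/61⌋ − ⌊(55·39+4)/61⌋ = ⌊2188/61⌋ − ⌊2149/61⌋ = 35 − 35 = 0
n=56: ⌊(57·39+4)/61⌋ − ⌊(56·39+4)/61⌋ = ⌊2227/61⌋ − ⌊2188/61⌋ = 36 − 35 = 1
n=57: ⌊(58·39+4)/61⌋ − ⌊(57·39+4)/61⌋ = ⌊2266/61⌋ − ⌊2227/61⌋ = 37 − 36 = 1
n=58: ⌊(59·39+4)/61⌋ − ⌊(58·39+4)/61⌋ = ⌊2305/61⌋ − ⌊2266/61⌋ = 37 − 37 = 0
n=59: ⌊(60·39+4)/61⌋ − ⌊(59·39+4)/61⌋ = ⌊2344/61⌋ − ⌊2305/61⌋ = 38 − 37 = 1
n=60: ⌊(61·39+4)/61⌋ − ⌊(60·39+4)/61⌋ = ⌊2383/61⌋ − ⌊2344/61⌋ = 39 − 38 = 1
n=61: ⌊(62·39+4)/61⌋ − ⌊(61·39+4)/61⌋ = ⌊2422/61⌋ − ⌊2383/61⌋ = 39 − 39 = 0
n=62: ⌊(63·39+4)/61⌋ − ⌊(62·39+4)/61⌋ = ⌊2461/61⌋ − ⌊2422/61⌋ = 40 − 39 = 1
n=63: ⌊(64·39+4)/61⌋ − ⌊(63·39+4)/61⌋ = ⌊2500/61⌋ − ⌊2461/61⌋ = 40 − 40 = 0
n=64: ⌊(65·39+4)/61⌋ − ⌊(64·39+4)/61⌋ = ⌊2539/61⌋ − ⌊2500/61⌋ = 41 − 40 = 1
n=65: ⌊(66·39+4)/61⌋ − ⌊(65·39+4)/61⌋ = ⌊2578/61⌋ − ⌊2539/61⌋ = 42 − 41 = 1
n=66: ⌊(67·39+4)/61⌋ − ⌊(66·39+4)/61⌋ = ⌊2617/61⌋ − ⌊2578/61⌋ = 42 − 42 = 0
n=67: ⌊(68·39+4)/61⌋ − ⌊(67·39+4)/61⌋ = ⌊2656/61⌋ − ⌊2617/61⌋ = 43 − 42 = 1
n=68: ⌊(69·39+4)/61⌋ − ⌊(68·39+4)/61⌋ = ⌊2695/61⌋ − ⌊2656/61⌋ = 44 − 43 = 1
n=69: ⌊(70·39+4)/61⌋ − ⌊(69·39+4)/61⌋ = ⌊2734/61⌋ − ⌊2695/61⌋ = 44 − 44 = 0
n=70: ⌊(71·39+4)/61⌋ − ⌊(70·39+4)/61⌋ = ⌊2773/61⌋ − ⌊2734/61⌋ = 45 − 44 = 1
n=71: ⌊(72·39+4)/61⌋ − ⌊(71·39+4)/61⌋ = ⌊2812/61⌋ − ⌊2773/61⌋ = 46 − 45 = 1
n=72: ⌊(73·39+4)/61⌋ − ⌊(72·39+4)/61⌋ = ⌊2851/61⌋ − ⌊2812/61⌋ = 46 − 46 = 0
n=73: ⌊(74·39+4)/61⌋ − ⌊(73·39+4)/61⌋ = ⌊2890/61⌋ − ⌊2851/61⌋ = 47 − 46 = 1
n=74: ⌊(75·39+4)/61⌋ − ⌊(74·39+4)/61⌋ = ⌊2929/61⌋ − ⌊2890/61⌋ = 48 − 47 = 1
n=75: ⌊(76·39+4)/61⌋ − ⌊(75·39+4)/61⌋ = ⌊2968/61⌋ − ⌊2929/61⌋ = 48 − 48 = 0
n=76: ⌊(77·39+4)/61⌋ − ⌊(76·39+4)/61⌋ = ⌊3007/61⌋ − ⌊2968/61⌋ = 49 − 48 = 1
n=77: ⌊(78·39+4)/61⌋ − ⌊(77·39+4)/61⌋ = ⌊3046/61⌋ − ⌊3007/61⌋ = 49 − 49 = 0
n=78: ⌊(79·39+4)/61⌋ − ⌊(78·39+4)/61⌋ = ⌊3085/61⌋ − ⌊3046/61⌋ = 50 − 49 = 1
n=79: ⌊(80·39+4)/61⌋ − ⌊(79·39+4)/61⌋ = ⌊3124/61⌋ − ⌊3085/61⌋ = 51 − 50 = 1
n=80: ⌊(81·39+4)/61⌋ − ⌊(80·39+4)/61⌋ = ⌊3163/61⌋ − ⌊3124/61⌋ = 51 − 51 = 0
n=81: ⌊(82·39+4)/61⌋ − ⌊(81·39+4)/61⌋ = ⌊3202/61⌋ − ⌊3163/61⌋ = 52 − 51 = 1
n=82: ⌊(83·39+4)/61⌋ − ⌊(82·39+4)/61⌋ = ⌊3241/61⌋ − ⌊3202/61⌋ = 53 − 52 = 1
n=83: ⌊(84·39+4)/61⌋ − ⌊(83·39+4)/61⌋ = ⌊3280/61⌋ − ⌊3241/61⌋ = 53 − 53 = 0
n=84: ⌊(85·39+4)/61⌋ − ⌊(84·39+4)/61⌋ = ⌊3319/61⌋ − ⌊3280/61⌋ = 54 − 53 = 1
n=85: ⌊(86·39+4)/61⌋ − ⌊(85·39+4)/61⌋ = ⌊3358/61⌋ − ⌊3319/61⌋ = 55 − 54 = 1
n=86: ⌊(87·39+4)/61⌋ − ⌊(86·39+4)/61⌋ = ⌊3397/61⌋ − ⌊3358/61⌋ = 55 − 55 = 0
n=87: ⌊(88·39+4)/61⌋ − ⌊(87·39+4)/61⌋ = ⌊3436/61⌋ − ⌊3397/61⌋ = 56 − 55 = 1
n=88: ⌊(89·39+4)/61⌋ − ⌊(88·39+4)/61⌋ = ⌊3475/61⌋ − ⌊3436/61⌋ = 56 − 56 = 0
n=89: ⌊(90·39+4)/61⌋ − ⌊(89·39+4)/61⌋ = ⌊3514/61⌋ − ⌊3475/61⌋ = 57 − 56 = 1
n=90: ⌊(91·39+4)/61⌋ − ⌊(90·39+4)/61⌋ = ⌊3553/61⌋ − ⌊3514/61⌋ = 58 − 57 = 1
n=91: ⌊(92·39+4)/61⌋ − ⌊(91·39+4)/61⌋ = ⌊3592/61⌋ − ⌊3553/61⌋ = 58 − 58 = 0
n=92: ⌊(93·39+4)/61⌋ − ⌊(92·39+4)/61⌋ = ⌊3631/61⌋ − ⌊3592/61⌋ = 59 − 58 = 1

010110110110110101101101101011011011011010110110110101101101101011011011011010110110110101101


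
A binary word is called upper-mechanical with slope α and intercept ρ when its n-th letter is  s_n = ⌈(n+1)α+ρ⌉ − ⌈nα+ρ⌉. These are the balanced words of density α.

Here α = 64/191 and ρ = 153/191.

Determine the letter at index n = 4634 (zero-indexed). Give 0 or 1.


0

(n+1)α + ρ = (4635·64 + 153) / 191 = 296793/191
nα + ρ     = (4634·64 + 153) / 191 = 296729/191
⌈296793/191⌉ = 1554,  ⌈296729/191⌉ = 1554
s_{4634} = 1554 − 1554 = 0


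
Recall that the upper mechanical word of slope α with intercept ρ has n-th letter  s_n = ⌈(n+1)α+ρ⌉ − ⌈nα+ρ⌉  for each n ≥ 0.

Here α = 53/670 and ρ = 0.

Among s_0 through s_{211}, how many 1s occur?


17

#1s = Σ_{n=0}^{211} s_n = Σ_{n=0}^{211} (⌈(n+1)α+ρ⌉ − ⌈nα+ρ⌉)
the sum telescopes: every ⌈nα+ρ⌉ with 0 < n < 212 appears once with + and once with −, leaving ⌈212α+ρ⌉ − ⌈0·α+ρ⌉
212α + ρ = (212·53) / 670 = 11236/670
ρ = 0/670
⌈11236/670⌉ = 17,  ⌈0/670⌉ = 0
#1s = 17 − 0 = 17


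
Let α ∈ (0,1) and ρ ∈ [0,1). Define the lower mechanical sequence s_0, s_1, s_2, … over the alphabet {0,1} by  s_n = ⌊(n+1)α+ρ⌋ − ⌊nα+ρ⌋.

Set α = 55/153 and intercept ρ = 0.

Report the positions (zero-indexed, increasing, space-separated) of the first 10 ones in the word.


n=0: ⌊55/153⌋−⌊0/153⌋ = 0−0 = 0
n=1: ⌊110/153⌋−⌊55/153⌋ = 0−0 = 0
n=2: ⌊165/153⌋−⌊110/153⌋ = 1−0 = 1  ← one
n=3: ⌊220/153⌋−⌊165/153⌋ = 1−1 = 0
n=4: ⌊275/153⌋−⌊220/153⌋ = 1−1 = 0
n=5: ⌊330/153⌋−⌊275/153⌋ = 2−1 = 1  ← one
n=6: ⌊385/153⌋−⌊330/153⌋ = 2−2 = 0
n=7: ⌊440/153⌋−⌊385/153⌋ = 2−2 = 0
n=8: ⌊495/153⌋−⌊440/153⌋ = 3−2 = 1  ← one
n=9: ⌊550/153⌋−⌊495/153⌋ = 3−3 = 0
n=10: ⌊605/153⌋−⌊550/153⌋ = 3−3 = 0
n=11: ⌊660/153⌋−⌊605/153⌋ = 4−3 = 1  ← one
n=12: ⌊715/153⌋−⌊660/153⌋ = 4−4 = 0
n=13: ⌊770/153⌋−⌊715/153⌋ = 5−4 = 1  ← one
n=14: ⌊825/153⌋−⌊770/153⌋ = 5−5 = 0
n=15: ⌊880/153⌋−⌊825/153⌋ = 5−5 = 0
n=16: ⌊935/153⌋−⌊880/153⌋ = 6−5 = 1  ← one
n=17: ⌊990/153⌋−⌊935/153⌋ = 6−6 = 0
n=18: ⌊1045/153⌋−⌊990/153⌋ = 6−6 = 0
n=19: ⌊1100/153⌋−⌊1045/153⌋ = 7−6 = 1  ← one
n=20: ⌊1155/153⌋−⌊1100/153⌋ = 7−7 = 0
n=21: ⌊1210/153⌋−⌊1155/153⌋ = 7−7 = 0
n=22: ⌊1265/153⌋−⌊1210/153⌋ = 8−7 = 1  ← one
n=23: ⌊1320/153⌋−⌊1265/153⌋ = 8−8 = 0
n=24: ⌊1375/153⌋−⌊1320/153⌋ = 8−8 = 0
n=25: ⌊1430/153⌋−⌊1375/153⌋ = 9−8 = 1  ← one
n=26: ⌊1485/153⌋−⌊1430/153⌋ = 9−9 = 0
n=27: ⌊1540/153⌋−⌊1485/153⌋ = 10−9 = 1  ← one
positions of the first 10 ones: 2 5 8 11 13 16 19 22 25 27

2 5 8 11 13 16 19 22 25 27


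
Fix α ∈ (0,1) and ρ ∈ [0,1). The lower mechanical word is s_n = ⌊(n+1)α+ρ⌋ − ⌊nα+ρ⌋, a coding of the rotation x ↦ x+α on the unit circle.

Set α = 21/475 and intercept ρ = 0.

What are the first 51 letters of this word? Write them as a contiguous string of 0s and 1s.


n=0: ⌊(1·21)/475⌋ − ⌊(0·21)/475⌋ = ⌊21/475⌋ − ⌊0/475⌋ = 0 − 0 = 0
n=1: ⌊(2·21)/475⌋ − ⌊(1·21)/475⌋ = ⌊42/475⌋ − ⌊21/475⌋ = 0 − 0 = 0
n=2: ⌊(3·21)/475⌋ − ⌊(2·21)/475⌋ = ⌊63/475⌋ − ⌊42/475⌋ = 0 − 0 = 0
n=3: ⌊(4·21)/475⌋ − ⌊(3·21)/475⌋ = ⌊84/475⌋ − ⌊63/475⌋ = 0 − 0 = 0
n=4: ⌊(5·21)/475⌋ − ⌊(4·21)/475⌋ = ⌊105/475⌋ − ⌊84/475⌋ = 0 − 0 = 0
n=5: ⌊(6·21)/475⌋ − ⌊(5·21)/475⌋ = ⌊126/475⌋ − ⌊105/475⌋ = 0 − 0 = 0
n=6: ⌊(7·21)/475⌋ − ⌊(6·21)/475⌋ = ⌊147/475⌋ − ⌊126/475⌋ = 0 − 0 = 0
n=7: ⌊(8·21)/475⌋ − ⌊(7·21)/475⌋ = ⌊168/475⌋ − ⌊147/475⌋ = 0 − 0 = 0
n=8: ⌊(9·21)/475⌋ − ⌊(8·21)/475⌋ = ⌊189/475⌋ − ⌊168/475⌋ = 0 − 0 = 0
n=9: ⌊(10·21)/475⌋ − ⌊(9·21)/475⌋ = ⌊210/475⌋ − ⌊189/475⌋ = 0 − 0 = 0
n=10: ⌊(11·21)/475⌋ − ⌊(10·21)/475⌋ = ⌊231/475⌋ − ⌊210/475⌋ = 0 − 0 = 0
n=11: ⌊(12·21)/475⌋ − ⌊(11·21)/475⌋ = ⌊252/475⌋ − ⌊231/475⌋ = 0 − 0 = 0
n=12: ⌊(13·21)/475⌋ − ⌊(12·21)/475⌋ = ⌊273/475⌋ − ⌊252/475⌋ = 0 − 0 = 0
n=13: ⌊(14·21)/475⌋ − ⌊(13·21)/475⌋ = ⌊294/475⌋ − ⌊273/475⌋ = 0 − 0 = 0
n=14: ⌊(15·21)/475⌋ − ⌊(14·21)/475⌋ = ⌊315/475⌋ − ⌊294/475⌋ = 0 − 0 = 0
n=15: ⌊(16·21)/475⌋ − ⌊(15·21)/475⌋ = ⌊336/475⌋ − ⌊315/475⌋ = 0 − 0 = 0
n=16: ⌊(17·21)/475⌋ − ⌊(16·21)/475⌋ = ⌊357/475⌋ − ⌊336/475⌋ = 0 − 0 = 0
n=17: ⌊(18·21)/475⌋ − ⌊(17·21)/475⌋ = ⌊378/475⌋ − ⌊357/475⌋ = 0 − 0 = 0
n=18: ⌊(19·21)/475⌋ − ⌊(18·21)/475⌋ = ⌊399/475⌋ − ⌊378/475⌋ = 0 − 0 = 0
n=19: ⌊(20·21)/475⌋ − ⌊(19·21)/475⌋ = ⌊420/475⌋ − ⌊399/475⌋ = 0 − 0 = 0
n=20: ⌊(21·21)/475⌋ − ⌊(20·21)/475⌋ = ⌊441/475⌋ − ⌊420/475⌋ = 0 − 0 = 0
n=21: ⌊(22·21)/475⌋ − ⌊(21·21)/475⌋ = ⌊462/475⌋ − ⌊441/475⌋ = 0 − 0 = 0
n=22: ⌊(23·21)/475⌋ − ⌊(22·21)/475⌋ = ⌊483/475⌋ − ⌊462/475⌋ = 1 − 0 = 1
n=23: ⌊(24·21)/475⌋ − ⌊(23·21)/475⌋ = ⌊504/475⌋ − ⌊483/475⌋ = 1 − 1 = 0
n=24: ⌊(25·21)/475⌋ − ⌊(24·21)/475⌋ = ⌊525/475⌋ − ⌊504/475⌋ = 1 − 1 = 0
n=25: ⌊(26·21)/475⌋ − ⌊(25·21)/475⌋ = ⌊546/475⌋ − ⌊525/475⌋ = 1 − 1 = 0
n=26: ⌊(27·21)/475⌋ − ⌊(26·21)/475⌋ = ⌊567/475⌋ − ⌊546/475⌋ = 1 − 1 = 0
n=27: ⌊(28·21)/475⌋ − ⌊(27·21)/475⌋ = ⌊588/475⌋ − ⌊567/475⌋ = 1 − 1 = 0
n=28: ⌊(29·21)/475⌋ − ⌊(28·21)/475⌋ = ⌊609/475⌋ − ⌊588/475⌋ = 1 − 1 = 0
n=29: ⌊(30·21)/475⌋ − ⌊(29·21)/475⌋ = ⌊630/475⌋ − ⌊609/475⌋ = 1 − 1 = 0
n=30: ⌊(31·21)/475⌋ − ⌊(30·21)/475⌋ = ⌊651/475⌋ − ⌊630/475⌋ = 1 − 1 = 0
n=31: ⌊(32·21)/475⌋ − ⌊(31·21)/475⌋ = ⌊672/475⌋ − ⌊651/475⌋ = 1 − 1 = 0
n=32: ⌊(33·21)/475⌋ − ⌊(32·21)/475⌋ = ⌊693/475⌋ − ⌊672/475⌋ = 1 − 1 = 0
n=33: ⌊(34·21)/475⌋ − ⌊(33·21)/475⌋ = ⌊714/475⌋ − ⌊693/475⌋ = 1 − 1 = 0
n=34: ⌊(35·21)/475⌋ − ⌊(34·21)/475⌋ = ⌊735/475⌋ − ⌊714/475⌋ = 1 − 1 = 0
n=35: ⌊(36·21)/475⌋ − ⌊(35·21)/475⌋ = ⌊756/475⌋ − ⌊735/475⌋ = 1 − 1 = 0
n=36: ⌊(37·21)/475⌋ − ⌊(36·21)/475⌋ = ⌊777/475⌋ − ⌊756/475⌋ = 1 − 1 = 0
n=37: ⌊(38·21)/475⌋ − ⌊(37·21)/475⌋ = ⌊798/475⌋ − ⌊777/475⌋ = 1 − 1 = 0
n=38: ⌊(39·21)/475⌋ − ⌊(38·21)/475⌋ = ⌊819/475⌋ − ⌊798/475⌋ = 1 − 1 = 0
n=39: ⌊(40·21)/475⌋ − ⌊(39·21)/475⌋ = ⌊840/475⌋ − ⌊819/475⌋ = 1 − 1 = 0
n=40: ⌊(41·21)/475⌋ − ⌊(40·21)/475⌋ = ⌊861/475⌋ − ⌊840/475⌋ = 1 − 1 = 0
n=41: ⌊(42·21)/475⌋ − ⌊(41·21)/475⌋ = ⌊882/475⌋ − ⌊861/475⌋ = 1 − 1 = 0
n=42: ⌊(43·21)/475⌋ − ⌊(42·21)/475⌋ = ⌊903/475⌋ − ⌊882/475⌋ = 1 − 1 = 0
n=43: ⌊(44·21)/475⌋ − ⌊(43·21)/475⌋ = ⌊924/475⌋ − ⌊903/475⌋ = 1 − 1 = 0
n=44: ⌊(45·21)/475⌋ − ⌊(44·21)/475⌋ = ⌊945/475⌋ − ⌊924/475⌋ = 1 − 1 = 0
n=45: ⌊(46·21)/475⌋ − ⌊(45·21)/475⌋ = ⌊966/475⌋ − ⌊945/475⌋ = 2 − 1 = 1
n=46: ⌊(47·21)/475⌋ − ⌊(46·21)/475⌋ = ⌊987/475⌋ − ⌊966/475⌋ = 2 − 2 = 0
n=47: ⌊(48·21)/475⌋ − ⌊(47·21)/475⌋ = ⌊1008/475⌋ − ⌊987/475⌋ = 2 − 2 = 0
n=48: ⌊(49·21)/475⌋ − ⌊(48·21)/475⌋ = ⌊1029/475⌋ − ⌊1008/475⌋ = 2 − 2 = 0
n=49: ⌊(50·21)/475⌋ − ⌊(49·21)/475⌋ = ⌊1050/475⌋ − ⌊1029/475⌋ = 2 − 2 = 0
n=50: ⌊(51·21)/475⌋ − ⌊(50·21)/475⌋ = ⌊1071/475⌋ − ⌊1050/475⌋ = 2 − 2 = 0

000000000000000000000010000000000000000000000100000
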